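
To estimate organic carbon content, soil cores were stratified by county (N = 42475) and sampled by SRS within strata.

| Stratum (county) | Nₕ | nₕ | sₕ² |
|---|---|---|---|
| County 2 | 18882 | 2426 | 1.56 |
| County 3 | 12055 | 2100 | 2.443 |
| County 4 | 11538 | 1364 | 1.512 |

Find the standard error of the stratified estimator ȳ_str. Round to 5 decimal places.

0.01613

Var(ȳ_str) = Σₕ Wₕ²(1 − fₕ)sₕ²/nₕ with Wₕ = Nₕ/N, N = 42475.
County 2: Wₕ = 0.44454385; term = 0.44454385²·(1 − 0.12848215)·1.56/2426 = 1.1074887 × 10^-4.
County 3: Wₕ = 0.28381401; term = 0.28381401²·(1 − 0.17420158)·2.443/2100 = 7.7383056 × 10^-5.
County 4: Wₕ = 0.27164214; term = 0.27164214²·(1 − 0.11821806)·1.512/1364 = 7.2126177 × 10^-5.
Sum = 2.602581 × 10^-4.
SE = √(2.602581 × 10^-4) = 0.01613.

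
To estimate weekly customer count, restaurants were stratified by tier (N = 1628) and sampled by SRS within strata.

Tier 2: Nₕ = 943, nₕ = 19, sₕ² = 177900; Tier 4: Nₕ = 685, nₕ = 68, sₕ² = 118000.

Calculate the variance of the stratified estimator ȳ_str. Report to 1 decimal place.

Var(ȳ_str) = Σₕ Wₕ²(1 − fₕ)sₕ²/nₕ with Wₕ = Nₕ/N, N = 1628.
Tier 2: Wₕ = 0.57923833; term = 0.57923833²·(1 − 0.02014846)·177900/19 = 3078.2027.
Tier 4: Wₕ = 0.42076167; term = 0.42076167²·(1 − 0.09927007)·118000/68 = 276.71967.
Sum = 3354.9224.

3354.9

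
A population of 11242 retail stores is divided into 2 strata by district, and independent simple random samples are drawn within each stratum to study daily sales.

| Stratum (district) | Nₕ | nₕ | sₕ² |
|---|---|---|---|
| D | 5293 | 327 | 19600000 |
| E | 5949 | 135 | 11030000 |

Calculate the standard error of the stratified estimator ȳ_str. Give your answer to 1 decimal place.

Var(ȳ_str) = Σₕ Wₕ²(1 − fₕ)sₕ²/nₕ with Wₕ = Nₕ/N, N = 11242.
D: Wₕ = 0.47082370; term = 0.47082370²·(1 − 0.06177971)·19600000/327 = 12466.076.
E: Wₕ = 0.52917630; term = 0.52917630²·(1 − 0.02269289)·11030000/135 = 22360.092.
Sum = 34826.168.
SE = √(34826.168) = 186.6.

186.6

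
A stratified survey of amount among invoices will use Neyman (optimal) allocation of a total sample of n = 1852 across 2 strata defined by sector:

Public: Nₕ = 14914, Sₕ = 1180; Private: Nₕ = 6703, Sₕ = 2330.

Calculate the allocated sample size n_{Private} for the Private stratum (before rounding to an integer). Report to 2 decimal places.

870.79

Neyman allocation: nₕ = n·NₕSₕ / Σⱼ NⱼSⱼ.
Σ NⱼSⱼ = 14914·1180 + 6703·2330 = 3.321651 × 10^7.
n_{Private} = 1852·6703·2330 / (3.321651 × 10^7) = 870.79.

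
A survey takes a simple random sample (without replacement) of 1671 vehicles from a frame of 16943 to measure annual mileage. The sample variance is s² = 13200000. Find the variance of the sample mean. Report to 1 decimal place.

7120.4

Under SRS without replacement, Var(ȳ) = (1 − f)·s²/n with f = n/N = 1671/16943 = 0.09862480.
Var(ȳ) = (1 − 0.09862480)·13200000/1671 = 0.90137520·7899.4614 = 7120.3786.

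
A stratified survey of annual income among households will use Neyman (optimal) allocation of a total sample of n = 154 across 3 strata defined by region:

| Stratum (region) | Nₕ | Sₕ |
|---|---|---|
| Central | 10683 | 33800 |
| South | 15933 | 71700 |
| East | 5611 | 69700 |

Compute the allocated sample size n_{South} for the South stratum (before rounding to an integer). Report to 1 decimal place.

92.9

Neyman allocation: nₕ = n·NₕSₕ / Σⱼ NⱼSⱼ.
Σ NⱼSⱼ = 10683·33800 + 15933·71700 + 5611·69700 = 1.8945682 × 10^9.
n_{South} = 154·15933·71700 / (1.8945682 × 10^9) = 92.9.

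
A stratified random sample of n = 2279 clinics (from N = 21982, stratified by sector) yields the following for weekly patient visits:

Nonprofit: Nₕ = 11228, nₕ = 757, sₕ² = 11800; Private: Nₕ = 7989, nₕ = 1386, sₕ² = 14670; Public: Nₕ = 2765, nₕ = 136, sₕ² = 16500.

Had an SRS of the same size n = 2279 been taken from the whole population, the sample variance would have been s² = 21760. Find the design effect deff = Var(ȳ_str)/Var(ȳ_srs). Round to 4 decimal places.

0.7914

Var(ȳ_str) = Σ Wₕ²(1−fₕ)sₕ²/nₕ with Wₕ = Nₕ/21982:
  Nonprofit: (11228/21982)²·(1−757/11228)·11800/757 = 3.7926458
  Private: (7989/21982)²·(1−1386/7989)·14670/1386 = 1.15549
  Public: (2765/21982)²·(1−136/2765)·16500/136 = 1.8251407
  → Var(ȳ_str) = 6.7732765.
Var(ȳ_srs) = (1 − 2279/21982)·21760/2279 = 8.5581466.
deff = 6.7732765 / 8.5581466 = 0.7914.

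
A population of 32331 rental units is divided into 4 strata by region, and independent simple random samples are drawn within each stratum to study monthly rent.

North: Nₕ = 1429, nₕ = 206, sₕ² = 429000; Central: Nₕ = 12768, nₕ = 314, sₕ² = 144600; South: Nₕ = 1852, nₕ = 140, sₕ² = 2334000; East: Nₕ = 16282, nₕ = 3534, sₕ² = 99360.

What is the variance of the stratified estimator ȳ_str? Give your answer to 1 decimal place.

129.7

Var(ȳ_str) = Σₕ Wₕ²(1 − fₕ)sₕ²/nₕ with Wₕ = Nₕ/N, N = 32331.
North: Wₕ = 0.04419907; term = 0.04419907²·(1 − 0.14415675)·429000/206 = 3.4818534.
Central: Wₕ = 0.39491510; term = 0.39491510²·(1 − 0.02459273)·144600/314 = 70.053866.
South: Wₕ = 0.05728248; term = 0.05728248²·(1 − 0.07559395)·2334000/140 = 50.568408.
East: Wₕ = 0.50360335; term = 0.50360335²·(1 − 0.21704950)·99360/3534 = 5.5828578.
Sum = 129.68699.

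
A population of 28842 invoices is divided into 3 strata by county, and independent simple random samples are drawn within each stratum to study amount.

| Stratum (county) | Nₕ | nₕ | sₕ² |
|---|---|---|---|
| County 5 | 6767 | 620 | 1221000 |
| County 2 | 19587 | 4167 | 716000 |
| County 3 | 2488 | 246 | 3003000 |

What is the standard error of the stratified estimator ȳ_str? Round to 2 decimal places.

Var(ȳ_str) = Σₕ Wₕ²(1 − fₕ)sₕ²/nₕ with Wₕ = Nₕ/N, N = 28842.
County 5: Wₕ = 0.23462312; term = 0.23462312²·(1 − 0.09162110)·1221000/620 = 98.476503.
County 2: Wₕ = 0.67911379; term = 0.67911379²·(1 − 0.21274315)·716000/4167 = 62.386565.
County 3: Wₕ = 0.08626309; term = 0.08626309²·(1 − 0.09887460)·3003000/246 = 81.856932.
Sum = 242.72.
SE = √(242.72) = 15.58.

15.58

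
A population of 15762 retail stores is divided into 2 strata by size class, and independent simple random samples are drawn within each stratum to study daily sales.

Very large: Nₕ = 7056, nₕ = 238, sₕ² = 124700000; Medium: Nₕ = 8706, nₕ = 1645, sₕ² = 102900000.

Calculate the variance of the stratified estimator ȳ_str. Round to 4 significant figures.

116900

Var(ȳ_str) = Σₕ Wₕ²(1 − fₕ)sₕ²/nₕ with Wₕ = Nₕ/N, N = 15762.
Very large: Wₕ = 0.44765893; term = 0.44765893²·(1 − 0.03373016)·124700000/238 = 101457.09.
Medium: Wₕ = 0.55234107; term = 0.55234107²·(1 − 0.18895015)·102900000/1645 = 15477.888.
Sum = 116934.98.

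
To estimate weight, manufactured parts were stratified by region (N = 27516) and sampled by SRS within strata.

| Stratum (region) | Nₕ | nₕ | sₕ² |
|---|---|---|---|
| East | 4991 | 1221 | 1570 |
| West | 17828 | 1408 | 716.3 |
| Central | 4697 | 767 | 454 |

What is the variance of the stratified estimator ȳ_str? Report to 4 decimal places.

Var(ȳ_str) = Σₕ Wₕ²(1 − fₕ)sₕ²/nₕ with Wₕ = Nₕ/N, N = 27516.
East: Wₕ = 0.18138538; term = 0.18138538²·(1 − 0.24464035)·1570/1221 = 0.031955256.
West: Wₕ = 0.64791394; term = 0.64791394²·(1 − 0.07897689)·716.3/1408 = 0.19669688.
Central: Wₕ = 0.17070068; term = 0.17070068²·(1 − 0.16329572)·454/767 = 0.014431218.
Sum = 0.24308335.

0.2431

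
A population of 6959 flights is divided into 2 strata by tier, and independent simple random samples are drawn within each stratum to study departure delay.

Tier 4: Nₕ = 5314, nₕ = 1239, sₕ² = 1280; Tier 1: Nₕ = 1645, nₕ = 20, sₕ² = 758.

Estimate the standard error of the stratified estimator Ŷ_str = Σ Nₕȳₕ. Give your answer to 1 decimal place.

11121.3

Var(Ŷ_str) = Σₕ Nₕ²(1 − fₕ)sₕ²/nₕ.
Tier 4: 5314²·(1 − 1239/5314)·1280/1239 = 2.2371125 × 10^7.
Tier 1: 1645²·(1 − 20/1645)·758/20 = 1.0131144 × 10^8.
Sum = 1.2368257 × 10^8.
SE = √(1.2368257 × 10^8) = 11121.3.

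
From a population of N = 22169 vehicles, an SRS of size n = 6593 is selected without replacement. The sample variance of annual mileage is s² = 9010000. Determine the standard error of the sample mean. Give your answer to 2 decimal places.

30.99

Under SRS without replacement, Var(ȳ) = (1 − f)·s²/n with f = n/N = 6593/22169 = 0.29739727.
Var(ȳ) = (1 − 0.29739727)·9010000/6593 = 0.70260273·1366.6009 = 960.17756.
SE(ȳ) = √(960.17756) = 30.99.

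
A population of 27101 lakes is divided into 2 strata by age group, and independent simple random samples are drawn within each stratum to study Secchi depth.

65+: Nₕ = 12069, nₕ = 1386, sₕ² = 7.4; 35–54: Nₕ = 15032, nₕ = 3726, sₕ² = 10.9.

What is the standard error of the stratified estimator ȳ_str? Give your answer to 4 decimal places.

Var(ȳ_str) = Σₕ Wₕ²(1 − fₕ)sₕ²/nₕ with Wₕ = Nₕ/N, N = 27101.
65+: Wₕ = 0.44533412; term = 0.44533412²·(1 − 0.11483967)·7.4/1386 = 9.3726494 × 10^-4.
35–54: Wₕ = 0.55466588; term = 0.55466588²·(1 − 0.24787121)·10.9/3726 = 6.7692221 × 10^-4.
Sum = 0.0016141872.
SE = √(0.0016141872) = 0.0402.

0.0402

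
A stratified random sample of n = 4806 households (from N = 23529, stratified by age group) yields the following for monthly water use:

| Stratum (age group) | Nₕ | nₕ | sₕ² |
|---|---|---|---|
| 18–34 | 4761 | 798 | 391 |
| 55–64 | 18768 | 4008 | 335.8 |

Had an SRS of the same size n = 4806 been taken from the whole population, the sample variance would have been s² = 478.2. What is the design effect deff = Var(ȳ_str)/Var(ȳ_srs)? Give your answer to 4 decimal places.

0.7404

Var(ȳ_str) = Σ Wₕ²(1−fₕ)sₕ²/nₕ with Wₕ = Nₕ/23529:
  18–34: (4761/23529)²·(1−798/4761)·391/798 = 0.016698951
  55–64: (18768/23529)²·(1−4008/18768)·335.8/4008 = 0.041922811
  → Var(ȳ_str) = 0.058621762.
Var(ȳ_srs) = (1 − 4806/23529)·478.2/4806 = 0.079176769.
deff = 0.058621762 / 0.079176769 = 0.7404.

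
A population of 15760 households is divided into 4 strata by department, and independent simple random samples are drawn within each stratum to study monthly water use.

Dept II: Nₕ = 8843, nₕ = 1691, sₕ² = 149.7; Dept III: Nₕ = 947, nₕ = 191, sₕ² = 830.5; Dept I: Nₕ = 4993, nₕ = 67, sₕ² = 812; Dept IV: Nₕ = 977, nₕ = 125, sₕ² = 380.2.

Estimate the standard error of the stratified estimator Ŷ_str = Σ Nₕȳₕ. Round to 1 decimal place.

17587.7

Var(Ŷ_str) = Σₕ Nₕ²(1 − fₕ)sₕ²/nₕ.
Dept II: 8843²·(1 − 1691/8843)·149.7/1691 = 5.5989337 × 10^6.
Dept III: 947²·(1 − 191/947)·830.5/191 = 3.1129923 × 10^6.
Dept I: 4993²·(1 − 67/4993)·812/67 = 2.9808299 × 10^8.
Dept IV: 977²·(1 − 125/977)·380.2/125 = 2.53184 × 10^6.
Sum = 3.0932676 × 10^8.
SE = √(3.0932676 × 10^8) = 17587.7.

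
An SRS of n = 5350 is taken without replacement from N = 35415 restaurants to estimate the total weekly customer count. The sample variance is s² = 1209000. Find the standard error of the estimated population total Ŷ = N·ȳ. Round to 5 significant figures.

Var(Ŷ) = N²·Var(ȳ) = N²·(1 − n/N)·s²/n.
f = 5350/35415 = 0.15106593; Var(ȳ) = 0.84893407·1209000/5350 = 191.84323.
Var(Ŷ) = 35415² · 191.84323 = 2.4061404 × 10^11.
SE(Ŷ) = √(2.4061404 × 10^11) = 490520.

490520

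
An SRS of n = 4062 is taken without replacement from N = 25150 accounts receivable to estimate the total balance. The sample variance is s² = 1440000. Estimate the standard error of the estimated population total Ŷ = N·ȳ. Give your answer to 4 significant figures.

433600

Var(Ŷ) = N²·Var(ȳ) = N²·(1 − n/N)·s²/n.
f = 4062/25150 = 0.16151093; Var(ȳ) = 0.83848907·1440000/4062 = 297.24871.
Var(Ŷ) = 25150² · 297.24871 = 1.880165 × 10^11.
SE(Ŷ) = √(1.880165 × 10^11) = 433600.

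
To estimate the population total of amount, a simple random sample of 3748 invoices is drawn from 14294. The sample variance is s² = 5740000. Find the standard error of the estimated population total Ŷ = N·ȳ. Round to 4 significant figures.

480500

Var(Ŷ) = N²·Var(ȳ) = N²·(1 − n/N)·s²/n.
f = 3748/14294 = 0.26220792; Var(ȳ) = 0.73779208·5740000/3748 = 1129.9164.
Var(Ŷ) = 14294² · 1129.9164 = 2.3086275 × 10^11.
SE(Ŷ) = √(2.3086275 × 10^11) = 480500.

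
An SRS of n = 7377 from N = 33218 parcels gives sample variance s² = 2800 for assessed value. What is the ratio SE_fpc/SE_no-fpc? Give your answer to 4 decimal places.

f = n/N = 7377/33218 = 0.22207839.
SE_no-fpc = √(s²/n) = 0.61608286; SE_fpc = √((1−f)s²/n) = 0.54338424.
Ratio = √(1−f) = 0.88199864.

0.8820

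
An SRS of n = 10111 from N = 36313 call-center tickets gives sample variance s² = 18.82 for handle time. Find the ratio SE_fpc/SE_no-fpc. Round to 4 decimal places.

0.8494

f = n/N = 10111/36313 = 0.27844023.
SE_no-fpc = √(s²/n) = 0.04314324; SE_fpc = √((1−f)s²/n) = 0.036647885.
Ratio = √(1−f) = 0.84944674.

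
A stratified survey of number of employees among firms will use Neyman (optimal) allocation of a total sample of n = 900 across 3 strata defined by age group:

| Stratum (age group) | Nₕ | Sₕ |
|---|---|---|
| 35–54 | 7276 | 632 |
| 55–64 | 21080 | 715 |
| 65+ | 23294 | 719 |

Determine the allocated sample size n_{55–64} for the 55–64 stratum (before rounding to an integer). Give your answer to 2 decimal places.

Neyman allocation: nₕ = n·NₕSₕ / Σⱼ NⱼSⱼ.
Σ NⱼSⱼ = 7276·632 + 21080·715 + 23294·719 = 3.6419018 × 10^7.
n_{55–64} = 900·21080·715 / (3.6419018 × 10^7) = 372.47.

372.47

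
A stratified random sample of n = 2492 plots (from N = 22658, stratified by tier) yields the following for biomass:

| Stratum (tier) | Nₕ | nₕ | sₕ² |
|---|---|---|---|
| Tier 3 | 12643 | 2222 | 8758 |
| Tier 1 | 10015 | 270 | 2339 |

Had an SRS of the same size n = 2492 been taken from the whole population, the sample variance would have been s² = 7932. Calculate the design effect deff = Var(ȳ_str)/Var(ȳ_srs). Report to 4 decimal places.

Var(ȳ_str) = Σ Wₕ²(1−fₕ)sₕ²/nₕ with Wₕ = Nₕ/22658:
  Tier 3: (12643/22658)²·(1−2222/12643)·8758/2222 = 1.0115265
  Tier 1: (10015/22658)²·(1−270/10015)·2339/270 = 1.6468578
  → Var(ȳ_str) = 2.6583843.
Var(ȳ_srs) = (1 − 2492/22658)·7932/2492 = 2.8329105.
deff = 2.6583843 / 2.8329105 = 0.9384.

0.9384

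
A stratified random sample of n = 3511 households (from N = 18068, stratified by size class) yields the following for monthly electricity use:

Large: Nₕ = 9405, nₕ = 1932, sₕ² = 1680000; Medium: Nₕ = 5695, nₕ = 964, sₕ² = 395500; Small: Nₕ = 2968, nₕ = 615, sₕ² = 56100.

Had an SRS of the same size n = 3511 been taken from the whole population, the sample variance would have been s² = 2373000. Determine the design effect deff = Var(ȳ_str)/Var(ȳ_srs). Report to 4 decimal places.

Var(ȳ_str) = Σ Wₕ²(1−fₕ)sₕ²/nₕ with Wₕ = Nₕ/18068:
  Large: (9405/18068)²·(1−1932/9405)·1680000/1932 = 187.2129
  Medium: (5695/18068)²·(1−964/5695)·395500/964 = 33.860703
  Small: (2968/18068)²·(1−615/2968)·56100/615 = 1.9514319
  → Var(ȳ_str) = 223.02503.
Var(ȳ_srs) = (1 − 3511/18068)·2373000/3511 = 544.53865.
deff = 223.02503 / 544.53865 = 0.4096.

0.4096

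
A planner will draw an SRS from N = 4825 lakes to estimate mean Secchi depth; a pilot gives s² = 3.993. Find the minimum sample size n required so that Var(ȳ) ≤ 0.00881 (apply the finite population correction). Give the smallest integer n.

Without fpc, n₀ = s²/D = 3.993/0.00881 = 453.2350.
With fpc, (1 − n/N)·s²/n ≤ D requires n ≥ n₀/(1 + n₀/N) = 453.2350/(1 + 453.2350/4825) = 414.3163.
Rounding up, n = 415.

415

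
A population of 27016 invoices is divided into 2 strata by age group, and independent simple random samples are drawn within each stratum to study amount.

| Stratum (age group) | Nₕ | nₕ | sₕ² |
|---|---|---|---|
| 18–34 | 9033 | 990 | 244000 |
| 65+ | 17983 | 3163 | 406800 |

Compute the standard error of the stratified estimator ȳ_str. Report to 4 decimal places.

Var(ȳ_str) = Σₕ Wₕ²(1 − fₕ)sₕ²/nₕ with Wₕ = Nₕ/N, N = 27016.
18–34: Wₕ = 0.33435742; term = 0.33435742²·(1 − 0.10959814)·244000/990 = 24.533675.
65+: Wₕ = 0.66564258; term = 0.66564258²·(1 − 0.17588834)·406800/3163 = 46.96237.
Sum = 71.496045.
SE = √(71.496045) = 8.4555.

8.4555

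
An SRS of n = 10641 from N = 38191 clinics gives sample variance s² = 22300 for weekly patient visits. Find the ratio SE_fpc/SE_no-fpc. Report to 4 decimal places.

0.8493

f = n/N = 10641/38191 = 0.27862585.
SE_no-fpc = √(s²/n) = 1.4476421; SE_fpc = √((1−f)s²/n) = 1.2295367.
Ratio = √(1−f) = 0.84933747.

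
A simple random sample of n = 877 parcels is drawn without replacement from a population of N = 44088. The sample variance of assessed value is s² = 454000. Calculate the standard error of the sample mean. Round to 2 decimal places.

Under SRS without replacement, Var(ȳ) = (1 − f)·s²/n with f = n/N = 877/44088 = 0.01989203.
Var(ȳ) = (1 − 0.01989203)·454000/877 = 0.98010797·517.67389 = 507.3763.
SE(ȳ) = √(507.3763) = 22.53.

22.53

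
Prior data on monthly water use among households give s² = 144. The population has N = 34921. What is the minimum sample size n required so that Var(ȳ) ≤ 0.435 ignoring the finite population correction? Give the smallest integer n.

332

Without fpc, n₀ = s²/D = 144/0.435 = 331.0345.
Rounding up, n = 332.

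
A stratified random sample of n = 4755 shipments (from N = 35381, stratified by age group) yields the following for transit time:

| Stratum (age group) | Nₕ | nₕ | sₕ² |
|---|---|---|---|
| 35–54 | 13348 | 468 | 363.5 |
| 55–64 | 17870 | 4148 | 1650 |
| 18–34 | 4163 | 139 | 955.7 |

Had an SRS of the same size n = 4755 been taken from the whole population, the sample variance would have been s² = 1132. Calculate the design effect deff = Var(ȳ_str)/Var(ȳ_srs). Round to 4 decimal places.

1.3423

Var(ȳ_str) = Σ Wₕ²(1−fₕ)sₕ²/nₕ with Wₕ = Nₕ/35381:
  35–54: (13348/35381)²·(1−468/13348)·363.5/468 = 0.10667199
  55–64: (17870/35381)²·(1−4148/17870)·1650/4148 = 0.077919644
  18–34: (4163/35381)²·(1−139/4163)·955.7/139 = 0.092009138
  → Var(ȳ_str) = 0.27660077.
Var(ȳ_srs) = (1 − 4755/35381)·1132/4755 = 0.20607062.
deff = 0.27660077 / 0.20607062 = 1.3423.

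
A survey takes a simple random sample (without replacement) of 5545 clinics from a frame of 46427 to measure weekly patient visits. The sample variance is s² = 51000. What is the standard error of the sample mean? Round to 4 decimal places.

Under SRS without replacement, Var(ȳ) = (1 − f)·s²/n with f = n/N = 5545/46427 = 0.11943481.
Var(ȳ) = (1 − 0.11943481)·51000/5545 = 0.88056519·9.1974752 = 8.0989765.
SE(ȳ) = √(8.0989765) = 2.8459.

2.8459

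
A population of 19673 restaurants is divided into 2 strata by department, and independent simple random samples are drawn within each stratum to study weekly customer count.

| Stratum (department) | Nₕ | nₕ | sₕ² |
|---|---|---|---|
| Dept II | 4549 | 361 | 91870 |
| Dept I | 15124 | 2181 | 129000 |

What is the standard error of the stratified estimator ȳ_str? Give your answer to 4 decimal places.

6.5148

Var(ȳ_str) = Σₕ Wₕ²(1 − fₕ)sₕ²/nₕ with Wₕ = Nₕ/N, N = 19673.
Dept II: Wₕ = 0.23123062; term = 0.23123062²·(1 − 0.07935810)·91870/361 = 12.527025.
Dept I: Wₕ = 0.76876938; term = 0.76876938²·(1 − 0.14420788)·129000/2181 = 29.915377.
Sum = 42.442402.
SE = √(42.442402) = 6.5148.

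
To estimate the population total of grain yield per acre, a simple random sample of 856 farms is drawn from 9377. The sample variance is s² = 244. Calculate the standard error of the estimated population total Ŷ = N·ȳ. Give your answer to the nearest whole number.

4772

Var(Ŷ) = N²·Var(ȳ) = N²·(1 − n/N)·s²/n.
f = 856/9377 = 0.09128719; Var(ȳ) = 0.90871281·244/856 = 0.25902561.
Var(Ŷ) = 9377² · 0.25902561 = 2.2775637 × 10^7.
SE(Ŷ) = √(2.2775637 × 10^7) = 4772.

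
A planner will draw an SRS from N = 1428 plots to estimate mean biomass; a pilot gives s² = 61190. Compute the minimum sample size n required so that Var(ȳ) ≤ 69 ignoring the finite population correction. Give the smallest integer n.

887

Without fpc, n₀ = s²/D = 61190/69 = 886.8116.
Rounding up, n = 887.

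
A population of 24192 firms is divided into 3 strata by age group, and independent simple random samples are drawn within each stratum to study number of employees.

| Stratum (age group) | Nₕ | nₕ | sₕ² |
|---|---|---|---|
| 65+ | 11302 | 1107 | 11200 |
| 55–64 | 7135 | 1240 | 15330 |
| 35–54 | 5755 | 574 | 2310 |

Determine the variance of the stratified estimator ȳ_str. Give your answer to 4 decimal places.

3.0854

Var(ȳ_str) = Σₕ Wₕ²(1 − fₕ)sₕ²/nₕ with Wₕ = Nₕ/N, N = 24192.
65+: Wₕ = 0.46717923; term = 0.46717923²·(1 − 0.09794727)·11200/1107 = 1.9919085.
55–64: Wₕ = 0.29493221; term = 0.29493221²·(1 − 0.17379117)·15330/1240 = 0.88849443.
35–54: Wₕ = 0.23788856; term = 0.23788856²·(1 − 0.09973936)·2310/574 = 0.20502908.
Sum = 3.085432.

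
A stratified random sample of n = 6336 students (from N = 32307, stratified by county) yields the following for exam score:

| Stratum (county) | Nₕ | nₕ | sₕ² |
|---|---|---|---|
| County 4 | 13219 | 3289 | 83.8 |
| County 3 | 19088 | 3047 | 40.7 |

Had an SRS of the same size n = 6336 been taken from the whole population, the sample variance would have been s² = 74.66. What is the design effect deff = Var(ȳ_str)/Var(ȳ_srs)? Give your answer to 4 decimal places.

0.7519

Var(ȳ_str) = Σ Wₕ²(1−fₕ)sₕ²/nₕ with Wₕ = Nₕ/32307:
  County 4: (13219/32307)²·(1−3289/13219)·83.8/3289 = 0.0032043115
  County 3: (19088/32307)²·(1−3047/19088)·40.7/3047 = 0.0039185064
  → Var(ȳ_str) = 0.0071228179.
Var(ȳ_srs) = (1 − 6336/32307)·74.66/6336 = 0.0094725053.
deff = 0.0071228179 / 0.0094725053 = 0.7519.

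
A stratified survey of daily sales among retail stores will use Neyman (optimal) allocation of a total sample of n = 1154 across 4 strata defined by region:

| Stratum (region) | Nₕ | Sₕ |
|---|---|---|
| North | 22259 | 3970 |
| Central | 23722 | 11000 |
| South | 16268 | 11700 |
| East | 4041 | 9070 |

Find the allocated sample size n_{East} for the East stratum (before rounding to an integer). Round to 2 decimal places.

73.39

Neyman allocation: nₕ = n·NₕSₕ / Σⱼ NⱼSⱼ.
Σ NⱼSⱼ = 22259·3970 + 23722·11000 + 16268·11700 + 4041·9070 = 5.762977 × 10^8.
n_{East} = 1154·4041·9070 / (5.762977 × 10^8) = 73.39.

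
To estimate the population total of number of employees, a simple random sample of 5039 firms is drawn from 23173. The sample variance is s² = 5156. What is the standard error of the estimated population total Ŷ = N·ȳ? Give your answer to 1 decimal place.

Var(Ŷ) = N²·Var(ȳ) = N²·(1 − n/N)·s²/n.
f = 5039/23173 = 0.21745134; Var(ȳ) = 0.78254866·5156/5039 = 0.80071857.
Var(Ŷ) = 23173² · 0.80071857 = 4.2997621 × 10^8.
SE(Ŷ) = √(4.2997621 × 10^8) = 20735.9.

20735.9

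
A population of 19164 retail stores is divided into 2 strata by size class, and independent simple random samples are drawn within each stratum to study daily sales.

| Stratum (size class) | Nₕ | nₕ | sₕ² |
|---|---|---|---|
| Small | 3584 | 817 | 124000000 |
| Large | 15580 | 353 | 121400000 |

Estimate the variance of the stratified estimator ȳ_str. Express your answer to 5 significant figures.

226250

Var(ȳ_str) = Σₕ Wₕ²(1 − fₕ)sₕ²/nₕ with Wₕ = Nₕ/N, N = 19164.
Small: Wₕ = 0.18701732; term = 0.18701732²·(1 − 0.22795759)·124000000/817 = 4098.3068.
Large: Wₕ = 0.81298268; term = 0.81298268²·(1 − 0.02265725)·121400000/353 = 222153.65.
Sum = 226251.96.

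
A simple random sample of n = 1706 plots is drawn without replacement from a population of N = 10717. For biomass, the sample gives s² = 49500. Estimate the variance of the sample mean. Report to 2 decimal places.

24.40

Under SRS without replacement, Var(ȳ) = (1 − f)·s²/n with f = n/N = 1706/10717 = 0.15918634.
Var(ȳ) = (1 − 0.15918634)·49500/1706 = 0.84081366·29.01524 = 24.39641.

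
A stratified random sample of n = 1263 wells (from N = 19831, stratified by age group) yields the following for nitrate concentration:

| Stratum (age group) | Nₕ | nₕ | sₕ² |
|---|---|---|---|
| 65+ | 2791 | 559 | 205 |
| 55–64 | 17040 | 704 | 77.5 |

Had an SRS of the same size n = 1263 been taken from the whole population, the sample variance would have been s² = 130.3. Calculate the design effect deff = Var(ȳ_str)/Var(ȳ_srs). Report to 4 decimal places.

0.8668

Var(ȳ_str) = Σ Wₕ²(1−fₕ)sₕ²/nₕ with Wₕ = Nₕ/19831:
  65+: (2791/19831)²·(1−559/2791)·205/559 = 0.0058090732
  55–64: (17040/19831)²·(1−704/17040)·77.5/704 = 0.07792111
  → Var(ȳ_str) = 0.083730183.
Var(ȳ_srs) = (1 − 1263/19831)·130.3/1263 = 0.096596542.
deff = 0.083730183 / 0.096596542 = 0.8668.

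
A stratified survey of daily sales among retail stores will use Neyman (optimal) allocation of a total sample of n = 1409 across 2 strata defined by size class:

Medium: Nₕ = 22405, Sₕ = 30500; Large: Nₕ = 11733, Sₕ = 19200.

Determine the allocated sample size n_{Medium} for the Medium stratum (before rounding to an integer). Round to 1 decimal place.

1059.7

Neyman allocation: nₕ = n·NₕSₕ / Σⱼ NⱼSⱼ.
Σ NⱼSⱼ = 22405·30500 + 11733·19200 = 9.086261 × 10^8.
n_{Medium} = 1409·22405·30500 / (9.086261 × 10^8) = 1059.7.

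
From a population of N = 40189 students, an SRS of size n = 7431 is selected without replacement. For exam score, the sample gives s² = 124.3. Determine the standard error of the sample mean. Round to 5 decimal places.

0.11677

Under SRS without replacement, Var(ȳ) = (1 − f)·s²/n with f = n/N = 7431/40189 = 0.18490134.
Var(ȳ) = (1 − 0.18490134)·124.3/7431 = 0.81509866·0.016727224 = 0.013634338.
SE(ȳ) = √(0.013634338) = 0.11677.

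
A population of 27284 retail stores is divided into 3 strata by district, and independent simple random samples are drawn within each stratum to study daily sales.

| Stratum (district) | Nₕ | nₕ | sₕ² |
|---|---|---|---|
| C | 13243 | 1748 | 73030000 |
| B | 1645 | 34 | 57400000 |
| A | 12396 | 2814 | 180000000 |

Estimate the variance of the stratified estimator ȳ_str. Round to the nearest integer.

Var(ȳ_str) = Σₕ Wₕ²(1 − fₕ)sₕ²/nₕ with Wₕ = Nₕ/N, N = 27284.
C: Wₕ = 0.48537604; term = 0.48537604²·(1 − 0.13199426)·73030000/1748 = 8543.5653.
B: Wₕ = 0.06029175; term = 0.06029175²·(1 − 0.02066869)·57400000/34 = 6010.0535.
A: Wₕ = 0.45433221; term = 0.45433221²·(1 − 0.22700871)·180000000/2814 = 10206.341.
Sum = 24759.96.

24760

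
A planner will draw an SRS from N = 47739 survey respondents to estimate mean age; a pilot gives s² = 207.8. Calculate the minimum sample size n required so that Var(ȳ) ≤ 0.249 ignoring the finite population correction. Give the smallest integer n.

835

Without fpc, n₀ = s²/D = 207.8/0.249 = 834.5382.
Rounding up, n = 835.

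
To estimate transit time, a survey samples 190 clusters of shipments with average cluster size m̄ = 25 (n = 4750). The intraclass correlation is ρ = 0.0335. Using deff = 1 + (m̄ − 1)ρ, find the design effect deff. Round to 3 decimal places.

1.804

deff = 1 + (25 − 1)·0.0335 = 1 + 0.804 = 1.804.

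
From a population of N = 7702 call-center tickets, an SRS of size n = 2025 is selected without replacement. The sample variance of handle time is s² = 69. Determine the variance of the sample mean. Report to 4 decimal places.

0.0251

Under SRS without replacement, Var(ȳ) = (1 − f)·s²/n with f = n/N = 2025/7702 = 0.26291872.
Var(ȳ) = (1 − 0.26291872)·69/2025 = 0.73708128·0.034074074 = 0.025115362.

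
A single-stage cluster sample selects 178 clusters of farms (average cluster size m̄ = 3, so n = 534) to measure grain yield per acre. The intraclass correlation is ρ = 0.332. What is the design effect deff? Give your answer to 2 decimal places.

1.66

deff = 1 + (3 − 1)·0.332 = 1 + 0.664 = 1.664.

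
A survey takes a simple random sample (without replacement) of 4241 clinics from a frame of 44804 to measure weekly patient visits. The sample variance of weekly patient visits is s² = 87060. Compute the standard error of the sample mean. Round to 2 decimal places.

Under SRS without replacement, Var(ȳ) = (1 − f)·s²/n with f = n/N = 4241/44804 = 0.09465673.
Var(ȳ) = (1 − 0.09465673)·87060/4241 = 0.90534327·20.528177 = 18.585047.
SE(ȳ) = √(18.585047) = 4.31.

4.31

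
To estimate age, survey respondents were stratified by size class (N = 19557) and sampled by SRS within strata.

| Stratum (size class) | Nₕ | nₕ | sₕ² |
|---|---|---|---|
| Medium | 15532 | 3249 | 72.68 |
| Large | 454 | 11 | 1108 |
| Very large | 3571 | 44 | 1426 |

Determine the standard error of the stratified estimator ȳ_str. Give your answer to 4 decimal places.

1.0637

Var(ȳ_str) = Σₕ Wₕ²(1 − fₕ)sₕ²/nₕ with Wₕ = Nₕ/N, N = 19557.
Medium: Wₕ = 0.79419134; term = 0.79419134²·(1 − 0.20918105)·72.68/3249 = 0.01115816.
Large: Wₕ = 0.02321419; term = 0.02321419²·(1 − 0.02422907)·1108/11 = 0.052966611.
Very large: Wₕ = 0.18259447; term = 0.18259447²·(1 − 0.01232148)·1426/44 = 1.0672292.
Sum = 1.131354.
SE = √(1.131354) = 1.0637.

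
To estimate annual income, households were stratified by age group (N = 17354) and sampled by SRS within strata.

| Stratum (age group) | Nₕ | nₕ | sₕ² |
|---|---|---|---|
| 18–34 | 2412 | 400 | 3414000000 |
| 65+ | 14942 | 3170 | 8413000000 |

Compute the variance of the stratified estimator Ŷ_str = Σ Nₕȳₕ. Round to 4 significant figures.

Var(Ŷ_str) = Σₕ Nₕ²(1 − fₕ)sₕ²/nₕ.
18–34: 2412²·(1 − 400/2412)·3414000000/400 = 4.1419877 × 10^13.
65+: 14942²·(1 − 3170/14942)·8413000000/3170 = 4.6682124 × 10^14.
Sum = 5.0824112 × 10^14.

5.082 × 10^14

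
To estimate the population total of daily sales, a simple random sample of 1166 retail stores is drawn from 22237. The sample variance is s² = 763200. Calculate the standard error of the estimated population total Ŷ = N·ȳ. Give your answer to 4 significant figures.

Var(Ŷ) = N²·Var(ȳ) = N²·(1 − n/N)·s²/n.
f = 1166/22237 = 0.05243513; Var(ȳ) = 0.94756487·763200/1166 = 620.22428.
Var(Ŷ) = 22237² · 620.22428 = 3.0669109 × 10^11.
SE(Ŷ) = √(3.0669109 × 10^11) = 553800.

553800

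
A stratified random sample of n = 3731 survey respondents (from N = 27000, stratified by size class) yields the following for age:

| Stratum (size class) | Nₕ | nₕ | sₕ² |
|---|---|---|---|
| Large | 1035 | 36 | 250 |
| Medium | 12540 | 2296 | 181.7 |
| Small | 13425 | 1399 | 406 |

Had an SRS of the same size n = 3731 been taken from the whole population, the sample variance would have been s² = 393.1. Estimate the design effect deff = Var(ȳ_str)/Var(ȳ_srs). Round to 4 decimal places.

0.9699

Var(ȳ_str) = Σ Wₕ²(1−fₕ)sₕ²/nₕ with Wₕ = Nₕ/27000:
  Large: (1035/27000)²·(1−36/1035)·250/36 = 0.009849537
  Medium: (12540/27000)²·(1−2296/12540)·181.7/2296 = 0.013945132
  Small: (13425/27000)²·(1−1399/13425)·406/1399 = 0.064271182
  → Var(ȳ_str) = 0.088065851.
Var(ȳ_srs) = (1 − 3731/27000)·393.1/3731 = 0.090801234.
deff = 0.088065851 / 0.090801234 = 0.9699.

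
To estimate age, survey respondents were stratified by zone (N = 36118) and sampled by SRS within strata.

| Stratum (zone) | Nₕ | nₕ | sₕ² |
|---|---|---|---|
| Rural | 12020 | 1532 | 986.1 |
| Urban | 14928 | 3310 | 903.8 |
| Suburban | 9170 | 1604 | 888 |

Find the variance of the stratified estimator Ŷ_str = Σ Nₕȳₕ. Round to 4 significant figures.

1.669 × 10^8

Var(Ŷ_str) = Σₕ Nₕ²(1 − fₕ)sₕ²/nₕ.
Rural: 12020²·(1 − 1532/12020)·986.1/1532 = 8.1144547 × 10^7.
Urban: 14928²·(1 − 3310/14928)·903.8/3310 = 4.7356254 × 10^7.
Suburban: 9170²·(1 − 1604/9170)·888/1604 = 3.8409997 × 10^7.
Sum = 1.669108 × 10^8.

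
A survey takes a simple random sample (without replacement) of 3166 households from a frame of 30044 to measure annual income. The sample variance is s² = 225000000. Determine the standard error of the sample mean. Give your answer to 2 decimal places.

Under SRS without replacement, Var(ȳ) = (1 − f)·s²/n with f = n/N = 3166/30044 = 0.10537878.
Var(ȳ) = (1 − 0.10537878)·225000000/3166 = 0.89462122·71067.593 = 63578.577.
SE(ȳ) = √(63578.577) = 252.15.

252.15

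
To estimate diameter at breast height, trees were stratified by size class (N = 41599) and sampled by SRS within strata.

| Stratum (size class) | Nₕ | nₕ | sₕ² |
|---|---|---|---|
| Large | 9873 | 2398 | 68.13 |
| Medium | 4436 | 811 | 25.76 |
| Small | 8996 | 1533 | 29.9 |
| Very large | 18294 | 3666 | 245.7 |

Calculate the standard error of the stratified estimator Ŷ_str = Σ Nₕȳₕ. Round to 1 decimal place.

Var(Ŷ_str) = Σₕ Nₕ²(1 − fₕ)sₕ²/nₕ.
Large: 9873²·(1 − 2398/9873)·68.13/2398 = 2.096764 × 10^6.
Medium: 4436²·(1 − 811/4436)·25.76/811 = 510769.03.
Small: 8996²·(1 − 1533/8996)·29.9/1533 = 1.3094591 × 10^6.
Very large: 18294²·(1 − 3666/18294)·245.7/3666 = 1.7935204 × 10^7.
Sum = 2.1852196 × 10^7.
SE = √(2.1852196 × 10^7) = 4674.6.

4674.6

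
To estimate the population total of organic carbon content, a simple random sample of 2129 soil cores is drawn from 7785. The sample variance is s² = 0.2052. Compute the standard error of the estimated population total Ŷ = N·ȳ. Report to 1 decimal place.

Var(Ŷ) = N²·Var(ȳ) = N²·(1 − n/N)·s²/n.
f = 2129/7785 = 0.27347463; Var(ȳ) = 0.72652537·0.2052/2129 = 7.0024897 × 10^-5.
Var(Ŷ) = 7785² · (7.0024897 × 10^-5) = 4243.9447.
SE(Ŷ) = √(4243.9447) = 65.1.

65.1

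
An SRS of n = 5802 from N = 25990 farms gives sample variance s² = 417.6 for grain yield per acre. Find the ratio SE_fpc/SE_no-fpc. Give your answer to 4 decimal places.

f = n/N = 5802/25990 = 0.22323971.
SE_no-fpc = √(s²/n) = 0.26828191; SE_fpc = √((1−f)s²/n) = 0.23644759.
Ratio = √(1−f) = 0.88134005.

0.8813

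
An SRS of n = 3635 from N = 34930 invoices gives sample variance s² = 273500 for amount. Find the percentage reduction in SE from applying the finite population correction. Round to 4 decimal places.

f = n/N = 3635/34930 = 0.10406527.
SE_no-fpc = √(s²/n) = 8.6741406; SE_fpc = √((1−f)s²/n) = 8.2104062.
Ratio = √(1−f) = 0.94653829. Reduction = 100·(1 − 0.94653829) = 5.3462%.

5.3462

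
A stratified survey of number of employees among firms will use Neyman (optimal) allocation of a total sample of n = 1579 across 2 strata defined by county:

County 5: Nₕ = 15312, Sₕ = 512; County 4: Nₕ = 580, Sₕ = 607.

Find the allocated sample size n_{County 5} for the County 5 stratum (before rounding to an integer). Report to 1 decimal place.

Neyman allocation: nₕ = n·NₕSₕ / Σⱼ NⱼSⱼ.
Σ NⱼSⱼ = 15312·512 + 580·607 = 8.191804 × 10^6.
n_{County 5} = 1579·15312·512 / (8.191804 × 10^6) = 1511.1.

1511.1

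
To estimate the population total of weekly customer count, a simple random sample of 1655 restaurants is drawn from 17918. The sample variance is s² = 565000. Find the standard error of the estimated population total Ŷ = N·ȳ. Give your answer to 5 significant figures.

315410

Var(Ŷ) = N²·Var(ȳ) = N²·(1 − n/N)·s²/n.
f = 1655/17918 = 0.09236522; Var(ȳ) = 0.90763478·565000/1655 = 309.85719.
Var(Ŷ) = 17918² · 309.85719 = 9.9481115 × 10^10.
SE(Ŷ) = √(9.9481115 × 10^10) = 315410.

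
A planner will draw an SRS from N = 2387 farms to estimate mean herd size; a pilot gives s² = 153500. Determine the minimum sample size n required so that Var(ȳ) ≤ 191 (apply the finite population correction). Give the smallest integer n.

602

Without fpc, n₀ = s²/D = 153500/191 = 803.6649.
With fpc, (1 − n/N)·s²/n ≤ D requires n ≥ n₀/(1 + n₀/N) = 803.6649/(1 + 803.6649/2387) = 601.2377.
Rounding up, n = 602.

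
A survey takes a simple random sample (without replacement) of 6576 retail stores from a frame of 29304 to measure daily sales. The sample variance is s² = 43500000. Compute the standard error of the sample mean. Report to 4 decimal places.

Under SRS without replacement, Var(ȳ) = (1 − f)·s²/n with f = n/N = 6576/29304 = 0.22440622.
Var(ȳ) = (1 − 0.22440622)·43500000/6576 = 0.77559378·6614.9635 = 5130.5245.
SE(ȳ) = √(5130.5245) = 71.6277.

71.6277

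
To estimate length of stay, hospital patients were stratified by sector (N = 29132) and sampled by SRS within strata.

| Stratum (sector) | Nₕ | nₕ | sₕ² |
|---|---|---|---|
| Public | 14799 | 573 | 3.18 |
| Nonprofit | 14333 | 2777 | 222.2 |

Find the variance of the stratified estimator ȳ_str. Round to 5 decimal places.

0.01699

Var(ȳ_str) = Σₕ Wₕ²(1 − fₕ)sₕ²/nₕ with Wₕ = Nₕ/N, N = 29132.
Public: Wₕ = 0.50799808; term = 0.50799808²·(1 − 0.03871883)·3.18/573 = 0.0013767246.
Nonprofit: Wₕ = 0.49200192; term = 0.49200192²·(1 − 0.19374869)·222.2/2777 = 0.015616087.
Sum = 0.016992812.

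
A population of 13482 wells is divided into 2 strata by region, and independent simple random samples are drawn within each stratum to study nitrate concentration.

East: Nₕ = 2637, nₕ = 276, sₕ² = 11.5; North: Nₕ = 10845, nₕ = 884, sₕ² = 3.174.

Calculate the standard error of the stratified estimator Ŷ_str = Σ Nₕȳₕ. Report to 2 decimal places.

804.54

Var(Ŷ_str) = Σₕ Nₕ²(1 − fₕ)sₕ²/nₕ.
East: 2637²·(1 − 276/2637)·11.5/276 = 259414.88.
North: 10845²·(1 − 884/10845)·3.174/884 = 387870.86.
Sum = 647285.74.
SE = √(647285.74) = 804.54.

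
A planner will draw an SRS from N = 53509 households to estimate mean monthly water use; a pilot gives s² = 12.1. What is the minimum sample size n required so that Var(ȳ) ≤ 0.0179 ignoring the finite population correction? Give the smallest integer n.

Without fpc, n₀ = s²/D = 12.1/0.0179 = 675.9777.
Rounding up, n = 676.

676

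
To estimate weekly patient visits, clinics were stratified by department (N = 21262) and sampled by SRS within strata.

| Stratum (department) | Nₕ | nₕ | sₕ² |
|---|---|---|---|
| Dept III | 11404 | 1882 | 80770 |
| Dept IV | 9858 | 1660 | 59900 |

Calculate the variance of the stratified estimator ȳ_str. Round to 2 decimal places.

Var(ȳ_str) = Σₕ Wₕ²(1 − fₕ)sₕ²/nₕ with Wₕ = Nₕ/N, N = 21262.
Dept III: Wₕ = 0.53635594; term = 0.53635594²·(1 − 0.16502981)·80770/1882 = 10.308788.
Dept IV: Wₕ = 0.46364406; term = 0.46364406²·(1 − 0.16839115)·59900/1660 = 6.4507058.
Sum = 16.759494.

16.76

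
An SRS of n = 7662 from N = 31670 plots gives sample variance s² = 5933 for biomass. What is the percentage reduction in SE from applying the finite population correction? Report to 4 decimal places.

12.9329

f = n/N = 7662/31670 = 0.24193243.
SE_no-fpc = √(s²/n) = 0.87996642; SE_fpc = √((1−f)s²/n) = 0.76616103.
Ratio = √(1−f) = 0.87067076. Reduction = 100·(1 − 0.87067076) = 12.9329%.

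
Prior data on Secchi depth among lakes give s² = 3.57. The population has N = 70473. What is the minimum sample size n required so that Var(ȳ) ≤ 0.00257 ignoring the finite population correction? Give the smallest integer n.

Without fpc, n₀ = s²/D = 3.57/0.00257 = 1389.1051.
Rounding up, n = 1390.

1390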